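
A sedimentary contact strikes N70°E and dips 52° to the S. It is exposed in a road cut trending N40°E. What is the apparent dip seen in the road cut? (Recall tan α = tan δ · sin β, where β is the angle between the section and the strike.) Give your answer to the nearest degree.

The section lies 30° from the strike.
tan(apparent dip) = tan 52° · sin 30° = 0.6400
apparent dip = arctan 0.6400 = 32.62°

33°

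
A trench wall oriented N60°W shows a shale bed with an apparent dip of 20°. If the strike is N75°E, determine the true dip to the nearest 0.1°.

β = acute angle between strike N75°E and section N60°W = 45°.
tan δ = tan α / sin β = tan 20° / sin 45° = 0.3640 / 0.7071 = 0.5147
true dip = arctan 0.5147 = 27.24°

27.2°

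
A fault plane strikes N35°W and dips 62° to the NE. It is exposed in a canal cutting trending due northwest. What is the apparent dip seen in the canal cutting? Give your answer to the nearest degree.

18°

The strike is N35°W and the section trends due northwest; the acute angle between them is β = 10°.
tan α = tan 62° × sin 10° = 1.8807 × 0.1736 = 0.3266
apparent dip = arctan 0.3266 = 18.09°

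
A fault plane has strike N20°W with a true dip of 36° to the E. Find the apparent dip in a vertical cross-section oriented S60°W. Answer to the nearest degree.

36°

Angle between strike (N20°W) and section (S60°W): β = 80°.
tan α = tan 36° × sin 80° = 0.7265 × 0.9848 = 0.7155
α = arctan(0.7155) = 35.58°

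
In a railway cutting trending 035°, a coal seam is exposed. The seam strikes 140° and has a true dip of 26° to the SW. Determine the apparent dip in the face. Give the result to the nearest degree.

Angle between strike (140°) and section (035°): β = 75°.
tan(apparent dip) = tan 26° · sin 75° = 0.4711
α = arctan(0.4711) = 25.23°

25°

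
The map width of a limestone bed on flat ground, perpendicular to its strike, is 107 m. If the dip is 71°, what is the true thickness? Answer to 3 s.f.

True thickness t = w · sin(dip) = 107 × sin 71°
t = 107 × 0.9455 = 101.170 m

101 m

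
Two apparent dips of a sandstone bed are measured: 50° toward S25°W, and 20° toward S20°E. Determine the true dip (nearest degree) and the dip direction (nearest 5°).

The two traces are lines in the plane: v₁ = (sin 205°·cos 50°, cos 205°·cos 50°, −sin 50°), v₂ = (sin 160°·cos 20°, cos 160°·cos 20°, −sin 20°).
n = v₁ × v₂ = (-0.477, -0.339, 0.427) (taken with n_z > 0).
Dip δ = arctan(|n_h|/n_z) = arctan(0.585/0.427) = 53.9°.
The horizontal component of n points toward azimuth atan2(n_x, n_y) = 235°, the dip direction.

true dip 54°, dip direction 235°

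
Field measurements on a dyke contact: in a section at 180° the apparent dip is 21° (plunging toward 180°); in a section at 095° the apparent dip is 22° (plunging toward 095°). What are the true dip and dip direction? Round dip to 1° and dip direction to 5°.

The two traces are lines in the plane: v₁ = (sin 180°·cos 21°, cos 180°·cos 21°, −sin 21°), v₂ = (sin 95°·cos 22°, cos 95°·cos 22°, −sin 22°).
n = v₁ × v₂ = (0.321, -0.331, 0.862) (taken with n_z > 0).
Dip δ = arctan(|n_h|/n_z) = arctan(0.461/0.862) = 28.1°.
The horizontal component of n points toward azimuth atan2(n_x, n_y) = 136°, the dip direction.

true dip 28°, dip direction 135°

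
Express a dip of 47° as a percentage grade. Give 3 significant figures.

107%

grade % = 100 × tan 47° = 100 × 1.0724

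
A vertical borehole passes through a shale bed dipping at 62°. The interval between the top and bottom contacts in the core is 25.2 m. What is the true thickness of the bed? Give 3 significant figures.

11.8 m

True thickness t = h · cos(dip) = 25.2 × cos 62°
t = 25.2 × 0.4695 = 11.831 m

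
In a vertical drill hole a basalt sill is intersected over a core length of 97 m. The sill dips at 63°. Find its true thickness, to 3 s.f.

True thickness t = h · cos(dip) = 97 × cos 63°
t = 97 × 0.4540 = 44.037 m

44.0 m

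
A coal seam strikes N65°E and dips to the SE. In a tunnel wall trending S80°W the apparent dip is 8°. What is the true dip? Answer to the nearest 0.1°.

28.5°

β = acute angle between strike N65°E and section S80°W = 15°.
tan(true dip) = tan 8° / sin 15° = 0.5430
true dip = arctan 0.5430 = 28.50°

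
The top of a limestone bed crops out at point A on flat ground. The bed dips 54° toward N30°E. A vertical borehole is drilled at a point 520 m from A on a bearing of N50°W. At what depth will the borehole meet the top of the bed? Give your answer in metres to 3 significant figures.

The hole lies 80° from the dip direction, so the down-dip offset is 520 × cos 80° = 90.30 m.
Depth = down-dip offset × tan(dip) = 90.30 × tan 54° = 90.30 × 1.3764
Depth = 124.28 m

124 m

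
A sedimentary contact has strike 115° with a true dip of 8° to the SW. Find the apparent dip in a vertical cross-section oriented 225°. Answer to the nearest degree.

8°

Angle between strike (115°) and section (225°): β = 70°.
tan(apparent dip) = tan 8° · sin 70° = 0.1321
apparent dip = arctan 0.1321 = 7.52°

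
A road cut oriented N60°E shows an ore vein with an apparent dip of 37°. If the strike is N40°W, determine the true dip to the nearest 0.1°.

The section is 80° from the strike.
tan δ = tan α / sin β = tan 37° / sin 80° = 0.7536 / 0.9848 = 0.7652
δ = arctan(0.7652) = 37.42°

37.4°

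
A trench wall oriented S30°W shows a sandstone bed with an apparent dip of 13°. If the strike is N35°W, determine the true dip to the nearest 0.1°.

14.3°

The section is 65° from the strike.
tan(true dip) = tan 13° / sin 65° = 0.2547
δ = arctan(0.2547) = 14.29°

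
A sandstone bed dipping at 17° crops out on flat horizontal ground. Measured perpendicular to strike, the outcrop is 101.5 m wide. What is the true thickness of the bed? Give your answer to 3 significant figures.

29.7 m

True thickness t = w · sin(dip) = 101.5 × sin 17°
t = 101.5 × 0.2924 = 29.676 m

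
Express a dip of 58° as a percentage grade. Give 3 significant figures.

grade % = 100 × tan 58° = 100 × 1.6003

160%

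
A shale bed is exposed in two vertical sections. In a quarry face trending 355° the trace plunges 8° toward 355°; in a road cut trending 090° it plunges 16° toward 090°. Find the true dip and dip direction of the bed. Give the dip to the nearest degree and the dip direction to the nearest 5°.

true dip 18°, dip direction 060°

Each apparent-dip line lies in the plane. As unit vectors (x east, y north, z up), v₁ plunges 8°→355° and v₂ plunges 16°→090°.
Cross product v₁ × v₂ gives the pole to the plane: n ∝ (0.272, 0.158, 0.948).
tan δ = √(n_x²+n_y²)/n_z = 0.314/0.948, so δ = 18.3°.
Dip direction = atan2(0.272, 0.158) = 60° (azimuth of n's horizontal projection).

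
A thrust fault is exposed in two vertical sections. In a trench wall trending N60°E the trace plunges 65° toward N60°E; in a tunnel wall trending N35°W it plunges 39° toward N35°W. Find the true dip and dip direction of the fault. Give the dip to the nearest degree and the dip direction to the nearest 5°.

Represent each trace as a vector plunging at its apparent dip toward its trend (east-north-up frame): v₁ = (0.366, 0.211, -0.906), v₂ = (-0.446, 0.637, -0.629).
Cross product v₁ × v₂ gives the pole to the plane: n ∝ (0.444, 0.634, 0.327).
Dip δ = arctan(|n_h|/n_z) = arctan(0.774/0.327) = 67.1°.
The horizontal component of n points toward azimuth atan2(n_x, n_y) = 35°, the dip direction.

true dip 67°, dip direction 035°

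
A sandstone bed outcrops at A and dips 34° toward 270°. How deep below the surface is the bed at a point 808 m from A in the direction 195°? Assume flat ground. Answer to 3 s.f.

The hole lies 75° from the dip direction, so the down-dip offset is 808 × cos 75° = 209.13 m.
Depth = down-dip offset × tan(dip) = 209.13 × tan 34° = 209.13 × 0.6745
Depth = 141.06 m

141 m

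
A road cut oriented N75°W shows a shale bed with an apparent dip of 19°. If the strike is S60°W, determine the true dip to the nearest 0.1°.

The section is 45° from the strike.
tan δ = tan α / sin β = tan 19° / sin 45° = 0.3443 / 0.7071 = 0.4870
δ = arctan(0.4870) = 25.96°

26.0°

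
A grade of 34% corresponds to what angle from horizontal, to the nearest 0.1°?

18.8°

tan θ = 34/100 = 0.3400
θ = arctan(0.3400) = 18.78°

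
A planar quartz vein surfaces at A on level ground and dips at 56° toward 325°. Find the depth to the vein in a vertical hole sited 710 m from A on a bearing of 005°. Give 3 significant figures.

The hole lies 40° from the dip direction, so the down-dip offset is 710 × cos 40° = 543.89 m.
Depth = down-dip offset × tan(dip) = 543.89 × tan 56° = 543.89 × 1.4826
Depth = 806.35 m

806 m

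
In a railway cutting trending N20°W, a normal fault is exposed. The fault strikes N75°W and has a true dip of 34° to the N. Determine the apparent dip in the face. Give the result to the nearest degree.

29°

The section lies 55° from the strike.
tan α = tan 34° × sin 55° = 0.6745 × 0.8192 = 0.5525
α = arctan(0.5525) = 28.92°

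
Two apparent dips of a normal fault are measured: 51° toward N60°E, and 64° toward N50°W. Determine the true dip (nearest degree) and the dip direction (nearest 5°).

Represent each trace as a vector plunging at its apparent dip toward its trend (east-north-up frame): v₁ = (0.545, 0.315, -0.777), v₂ = (-0.336, 0.282, -0.899).
n = v₁ × v₂ = (-0.064, 0.751, 0.259) (taken with n_z > 0).
True dip = arccos(n_z / |n|) = arccos(0.3253) = 71.0°.
Dip direction = azimuth of (n_x, n_y) = atan2(-0.064, 0.751) = 355°.

true dip 71°, dip direction 355°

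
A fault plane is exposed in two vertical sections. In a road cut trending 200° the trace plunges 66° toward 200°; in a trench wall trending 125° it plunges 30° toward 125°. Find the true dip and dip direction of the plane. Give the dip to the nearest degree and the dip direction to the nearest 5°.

true dip 66°, dip direction 200°

Represent each trace as a vector plunging at its apparent dip toward its trend (east-north-up frame): v₁ = (-0.139, -0.382, -0.914), v₂ = (0.709, -0.497, -0.500).
The plane normal is n = v₁ × v₂ ∝ (-0.263, -0.718, 0.340).
tan δ = √(n_x²+n_y²)/n_z = 0.764/0.340, so δ = 66.0°.
Dip direction = azimuth of (n_x, n_y) = atan2(-0.263, -0.718) = 200°.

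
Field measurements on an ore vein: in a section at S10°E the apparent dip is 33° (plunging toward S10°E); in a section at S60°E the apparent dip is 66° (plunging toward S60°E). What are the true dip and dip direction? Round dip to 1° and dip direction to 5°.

Represent each trace as a vector plunging at its apparent dip toward its trend (east-north-up frame): v₁ = (0.146, -0.826, -0.545), v₂ = (0.352, -0.203, -0.914).
Cross product v₁ × v₂ gives the pole to the plane: n ∝ (0.644, -0.059, 0.261).
Dip δ = arctan(|n_h|/n_z) = arctan(0.646/0.261) = 68.0°.
Dip direction = azimuth of (n_x, n_y) = atan2(0.644, -0.059) = 95°.

true dip 68°, dip direction 095°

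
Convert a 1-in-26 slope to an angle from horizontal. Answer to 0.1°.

2.2°

tan θ = 1/26 = 0.0385
θ = arctan(0.0385) = 2.20°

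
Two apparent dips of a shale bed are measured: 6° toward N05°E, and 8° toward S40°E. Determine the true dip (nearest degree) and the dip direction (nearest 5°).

true dip 18°, dip direction 075°

Represent each trace as a vector plunging at its apparent dip toward its trend (east-north-up frame): v₁ = (0.087, 0.991, -0.105), v₂ = (0.637, -0.759, -0.139).
The plane normal is n = v₁ × v₂ ∝ (0.217, 0.054, 0.696).
tan δ = √(n_x²+n_y²)/n_z = 0.224/0.696, so δ = 17.8°.
Dip direction = atan2(0.217, 0.054) = 76° (azimuth of n's horizontal projection).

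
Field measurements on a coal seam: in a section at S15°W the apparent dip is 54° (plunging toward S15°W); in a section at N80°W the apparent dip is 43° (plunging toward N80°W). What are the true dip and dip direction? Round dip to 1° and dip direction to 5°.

Represent each trace as a vector plunging at its apparent dip toward its trend (east-north-up frame): v₁ = (-0.152, -0.568, -0.809), v₂ = (-0.720, 0.127, -0.682).
The plane normal is n = v₁ × v₂ ∝ (-0.490, -0.479, 0.428).
tan δ = √(n_x²+n_y²)/n_z = 0.685/0.428, so δ = 58.0°.
Dip direction = atan2(-0.490, -0.479) = 226° (azimuth of n's horizontal projection).

true dip 58°, dip direction 225°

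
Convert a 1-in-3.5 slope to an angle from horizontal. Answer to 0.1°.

tan θ = 1/3.5 = 0.2857
θ = arctan(0.2857) = 15.95°

15.9°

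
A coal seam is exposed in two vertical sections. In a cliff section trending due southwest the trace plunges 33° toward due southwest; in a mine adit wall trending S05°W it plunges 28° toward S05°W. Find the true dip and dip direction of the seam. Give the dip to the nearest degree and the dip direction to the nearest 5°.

true dip 33°, dip direction 220°

Each apparent-dip line lies in the plane. As unit vectors (x east, y north, z up), v₁ plunges 33°→due southwest and v₂ plunges 28°→S05°W.
n = v₁ × v₂ = (-0.201, -0.236, 0.476) (taken with n_z > 0).
True dip = arccos(n_z / |n|) = arccos(0.8378) = 33.1°.
Dip direction = azimuth of (n_x, n_y) = atan2(-0.201, -0.236) = 220°.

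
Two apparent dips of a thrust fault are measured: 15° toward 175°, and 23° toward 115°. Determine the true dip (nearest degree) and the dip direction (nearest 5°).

true dip 23°, dip direction 125°

Represent each trace as a vector plunging at its apparent dip toward its trend (east-north-up frame): v₁ = (0.084, -0.962, -0.259), v₂ = (0.834, -0.389, -0.391).
The plane normal is n = v₁ × v₂ ∝ (0.275, -0.183, 0.770).
Dip δ = arctan(|n_h|/n_z) = arctan(0.331/0.770) = 23.2°.
Dip direction = azimuth of (n_x, n_y) = atan2(0.275, -0.183) = 124°.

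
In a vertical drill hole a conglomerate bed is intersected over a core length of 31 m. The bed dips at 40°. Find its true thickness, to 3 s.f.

True thickness t = h · cos(dip) = 31 × cos 40°
t = 31 × 0.7660 = 23.747 m

23.7 m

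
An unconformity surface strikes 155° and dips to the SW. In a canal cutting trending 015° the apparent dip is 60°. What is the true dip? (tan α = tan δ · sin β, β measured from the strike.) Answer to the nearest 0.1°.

69.6°

β = acute angle between strike 155° and section 015° = 40°.
tan(true dip) = tan 60° / sin 40° = 2.6946
δ = arctan(2.6946) = 69.64°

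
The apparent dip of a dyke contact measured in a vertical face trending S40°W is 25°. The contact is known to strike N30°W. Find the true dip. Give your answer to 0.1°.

26.4°

The section is 70° from the strike.
tan(true dip) = tan 25° / sin 70° = 0.4962
true dip = arctan 0.4962 = 26.39°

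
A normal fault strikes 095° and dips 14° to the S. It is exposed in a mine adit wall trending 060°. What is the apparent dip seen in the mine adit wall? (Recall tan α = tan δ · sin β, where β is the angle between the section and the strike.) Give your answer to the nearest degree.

8°

The section lies 35° from the strike.
tan(apparent dip) = tan 14° · sin 35° = 0.1430
apparent dip = arctan 0.1430 = 8.14°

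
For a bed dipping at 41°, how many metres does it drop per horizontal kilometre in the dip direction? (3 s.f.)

869 m

drop per km = 1000 × tan 41° = 1000 × 0.8693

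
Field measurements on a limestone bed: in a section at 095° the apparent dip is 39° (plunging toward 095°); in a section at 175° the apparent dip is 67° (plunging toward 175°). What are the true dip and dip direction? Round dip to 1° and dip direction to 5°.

true dip 67°, dip direction 165°

Each apparent-dip line lies in the plane. As unit vectors (x east, y north, z up), v₁ plunges 39°→095° and v₂ plunges 67°→175°.
The plane normal is n = v₁ × v₂ ∝ (0.183, -0.691, 0.299).
Dip δ = arctan(|n_h|/n_z) = arctan(0.715/0.299) = 67.3°.
The horizontal component of n points toward azimuth atan2(n_x, n_y) = 165°, the dip direction.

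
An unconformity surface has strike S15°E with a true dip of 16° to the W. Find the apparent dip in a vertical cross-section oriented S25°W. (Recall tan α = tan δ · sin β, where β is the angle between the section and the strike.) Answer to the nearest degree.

10°

The section lies 40° from the strike.
tan(apparent dip) = tan 16° · sin 40° = 0.1843
α = arctan(0.1843) = 10.44°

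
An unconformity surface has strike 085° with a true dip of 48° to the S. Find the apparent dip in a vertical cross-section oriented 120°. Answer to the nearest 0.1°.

32.5°

Angle between strike (085°) and section (120°): β = 35°.
tan α = tan 48° × sin 35° = 1.1106 × 0.5736 = 0.6370
α = arctan(0.6370) = 32.50°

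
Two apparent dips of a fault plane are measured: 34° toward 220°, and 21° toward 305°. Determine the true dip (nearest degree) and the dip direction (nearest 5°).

true dip 37°, dip direction 245°

Represent each trace as a vector plunging at its apparent dip toward its trend (east-north-up frame): v₁ = (-0.533, -0.635, -0.559), v₂ = (-0.765, 0.535, -0.358).
Cross product v₁ × v₂ gives the pole to the plane: n ∝ (-0.527, -0.237, 0.771).
True dip = arccos(n_z / |n|) = arccos(0.8003) = 36.8°.
Dip direction = atan2(-0.527, -0.237) = 246° (azimuth of n's horizontal projection).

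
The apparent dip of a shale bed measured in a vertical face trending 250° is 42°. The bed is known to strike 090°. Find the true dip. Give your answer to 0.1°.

The section is 20° from the strike.
tan(true dip) = tan 42° / sin 20° = 2.6326
δ = arctan(2.6326) = 69.20°

69.2°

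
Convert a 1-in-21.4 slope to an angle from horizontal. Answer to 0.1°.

tan θ = 1/21.4 = 0.0467
θ = arctan(0.0467) = 2.68°

2.7°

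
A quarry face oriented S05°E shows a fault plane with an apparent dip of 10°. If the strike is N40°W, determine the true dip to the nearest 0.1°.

β = acute angle between strike N40°W and section S05°E = 35°.
tan(true dip) = tan 10° / sin 35° = 0.3074
true dip = arctan 0.3074 = 17.09°

17.1°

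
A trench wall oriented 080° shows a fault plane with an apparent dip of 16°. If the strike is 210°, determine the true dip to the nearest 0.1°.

β = acute angle between strike 210° and section 080° = 50°.
tan δ = tan α / sin β = tan 16° / sin 50° = 0.2867 / 0.7660 = 0.3743
true dip = arctan 0.3743 = 20.52°

20.5°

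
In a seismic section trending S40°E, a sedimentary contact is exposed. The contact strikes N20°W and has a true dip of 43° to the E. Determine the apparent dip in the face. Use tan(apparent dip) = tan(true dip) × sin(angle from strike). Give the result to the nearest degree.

18°

The section lies 20° from the strike.
tan(apparent dip) = tan 43° · sin 20° = 0.3189
α = arctan(0.3189) = 17.69°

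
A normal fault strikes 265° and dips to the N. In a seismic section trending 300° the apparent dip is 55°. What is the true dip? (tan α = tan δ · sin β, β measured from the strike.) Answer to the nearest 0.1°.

68.1°

The section is 35° from the strike.
tan δ = tan α / sin β = tan 55° / sin 35° = 1.4281 / 0.5736 = 2.4899
true dip = arctan 2.4899 = 68.12°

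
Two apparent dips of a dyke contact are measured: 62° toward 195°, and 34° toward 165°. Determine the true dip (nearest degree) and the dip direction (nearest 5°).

Represent each trace as a vector plunging at its apparent dip toward its trend (east-north-up frame): v₁ = (-0.122, -0.453, -0.883), v₂ = (0.215, -0.801, -0.559).
Cross product v₁ × v₂ gives the pole to the plane: n ∝ (-0.453, -0.257, 0.195).
Dip δ = arctan(|n_h|/n_z) = arctan(0.521/0.195) = 69.5°.
The horizontal component of n points toward azimuth atan2(n_x, n_y) = 240°, the dip direction.

true dip 70°, dip direction 240°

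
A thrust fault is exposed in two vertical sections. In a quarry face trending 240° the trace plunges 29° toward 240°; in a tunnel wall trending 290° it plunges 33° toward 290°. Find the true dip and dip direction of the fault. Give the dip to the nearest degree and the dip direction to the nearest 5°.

The two traces are lines in the plane: v₁ = (sin 240°·cos 29°, cos 240°·cos 29°, −sin 29°), v₂ = (sin 290°·cos 33°, cos 290°·cos 33°, −sin 33°).
n = v₁ × v₂ = (-0.377, 0.030, 0.562) (taken with n_z > 0).
True dip = arccos(n_z / |n|) = arccos(0.8294) = 34.0°.
Dip direction = atan2(-0.377, 0.030) = 275° (azimuth of n's horizontal projection).

true dip 34°, dip direction 275°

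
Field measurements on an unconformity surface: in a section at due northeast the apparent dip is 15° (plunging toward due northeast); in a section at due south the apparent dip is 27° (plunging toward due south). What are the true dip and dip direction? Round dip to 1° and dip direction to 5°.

Each apparent-dip line lies in the plane. As unit vectors (x east, y north, z up), v₁ plunges 15°→due northeast and v₂ plunges 27°→due south.
Cross product v₁ × v₂ gives the pole to the plane: n ∝ (0.541, -0.310, 0.609).
Dip δ = arctan(|n_h|/n_z) = arctan(0.623/0.609) = 45.7°.
Dip direction = atan2(0.541, -0.310) = 120° (azimuth of n's horizontal projection).

true dip 46°, dip direction 120°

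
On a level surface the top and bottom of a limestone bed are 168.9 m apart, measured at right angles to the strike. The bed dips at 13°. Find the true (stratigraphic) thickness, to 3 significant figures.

38.0 m

True thickness t = w · sin(dip) = 168.9 × sin 13°
t = 168.9 × 0.2250 = 37.994 m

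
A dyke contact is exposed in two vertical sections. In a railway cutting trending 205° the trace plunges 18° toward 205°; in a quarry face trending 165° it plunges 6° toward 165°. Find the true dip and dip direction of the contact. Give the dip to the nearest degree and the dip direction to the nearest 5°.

true dip 22°, dip direction 240°

Each apparent-dip line lies in the plane. As unit vectors (x east, y north, z up), v₁ plunges 18°→205° and v₂ plunges 6°→165°.
n = v₁ × v₂ = (-0.207, -0.122, 0.608) (taken with n_z > 0).
True dip = arccos(n_z / |n|) = arccos(0.9302) = 21.5°.
Dip direction = azimuth of (n_x, n_y) = atan2(-0.207, -0.122) = 240°.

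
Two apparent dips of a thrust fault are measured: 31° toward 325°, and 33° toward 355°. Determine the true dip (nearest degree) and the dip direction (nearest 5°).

Represent each trace as a vector plunging at its apparent dip toward its trend (east-north-up frame): v₁ = (-0.492, 0.702, -0.515), v₂ = (-0.073, 0.835, -0.545).
The plane normal is n = v₁ × v₂ ∝ (-0.048, 0.230, 0.359).
Dip δ = arctan(|n_h|/n_z) = arctan(0.235/0.359) = 33.2°.
Dip direction = azimuth of (n_x, n_y) = atan2(-0.048, 0.230) = 348°.

true dip 33°, dip direction 350°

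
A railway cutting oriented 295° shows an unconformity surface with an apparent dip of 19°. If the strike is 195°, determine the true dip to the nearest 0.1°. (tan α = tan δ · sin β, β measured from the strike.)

19.3°

The section is 80° from the strike.
tan(true dip) = tan 19° / sin 80° = 0.3496
δ = arctan(0.3496) = 19.27°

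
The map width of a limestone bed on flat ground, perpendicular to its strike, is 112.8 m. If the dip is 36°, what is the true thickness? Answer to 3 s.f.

True thickness t = w · sin(dip) = 112.8 × sin 36°
t = 112.8 × 0.5878 = 66.302 m

66.3 m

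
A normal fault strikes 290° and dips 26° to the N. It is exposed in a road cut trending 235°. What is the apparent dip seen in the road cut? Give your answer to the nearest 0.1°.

The section lies 55° from the strike.
tan(apparent dip) = tan 26° · sin 55° = 0.3995
α = arctan(0.3995) = 21.78°

21.8°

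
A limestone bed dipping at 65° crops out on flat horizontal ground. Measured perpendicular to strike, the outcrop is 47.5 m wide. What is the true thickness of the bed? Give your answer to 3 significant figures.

43.0 m

True thickness t = w · sin(dip) = 47.5 × sin 65°
t = 47.5 × 0.9063 = 43.050 m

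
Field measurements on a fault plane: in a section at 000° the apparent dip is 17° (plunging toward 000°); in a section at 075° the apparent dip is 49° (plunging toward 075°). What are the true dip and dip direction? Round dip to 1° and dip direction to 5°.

Each apparent-dip line lies in the plane. As unit vectors (x east, y north, z up), v₁ plunges 17°→000° and v₂ plunges 49°→075°.
The plane normal is n = v₁ × v₂ ∝ (0.672, 0.185, 0.606).
True dip = arccos(n_z / |n|) = arccos(0.6560) = 49.0°.
The horizontal component of n points toward azimuth atan2(n_x, n_y) = 75°, the dip direction.

true dip 49°, dip direction 075°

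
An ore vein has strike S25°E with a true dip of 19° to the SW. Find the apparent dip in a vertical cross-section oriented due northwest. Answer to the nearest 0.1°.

The section lies 20° from the strike.
tan(apparent dip) = tan 19° · sin 20° = 0.1178
apparent dip = arctan 0.1178 = 6.72°

6.7°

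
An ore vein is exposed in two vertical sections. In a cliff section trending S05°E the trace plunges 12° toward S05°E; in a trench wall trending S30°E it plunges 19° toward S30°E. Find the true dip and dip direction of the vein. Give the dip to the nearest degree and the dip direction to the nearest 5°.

The two traces are lines in the plane: v₁ = (sin 175°·cos 12°, cos 175°·cos 12°, −sin 12°), v₂ = (sin 150°·cos 19°, cos 150°·cos 19°, −sin 19°).
n = v₁ × v₂ = (0.147, -0.071, 0.391) (taken with n_z > 0).
tan δ = √(n_x²+n_y²)/n_z = 0.163/0.391, so δ = 22.6°.
Dip direction = azimuth of (n_x, n_y) = atan2(0.147, -0.071) = 116°.

true dip 23°, dip direction 115°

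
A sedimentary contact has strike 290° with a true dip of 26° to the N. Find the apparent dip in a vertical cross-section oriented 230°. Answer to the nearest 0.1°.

Angle between strike (290°) and section (230°): β = 60°.
tan(apparent dip) = tan 26° · sin 60° = 0.4224
α = arctan(0.4224) = 22.90°

22.9°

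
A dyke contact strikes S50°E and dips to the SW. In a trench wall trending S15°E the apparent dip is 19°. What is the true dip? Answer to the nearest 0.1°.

The section is 35° from the strike.
tan δ = tan α / sin β = tan 19° / sin 35° = 0.3443 / 0.5736 = 0.6003
true dip = arctan 0.6003 = 30.98°

31.0°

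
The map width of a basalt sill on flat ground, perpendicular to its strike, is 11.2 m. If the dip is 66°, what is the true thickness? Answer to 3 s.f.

True thickness t = w · sin(dip) = 11.2 × sin 66°
t = 11.2 × 0.9135 = 10.232 m

10.2 m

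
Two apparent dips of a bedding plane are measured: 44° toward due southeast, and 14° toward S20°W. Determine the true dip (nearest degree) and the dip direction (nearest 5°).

true dip 44°, dip direction 125°

The two traces are lines in the plane: v₁ = (sin 135°·cos 44°, cos 135°·cos 44°, −sin 44°), v₂ = (sin 200°·cos 14°, cos 200°·cos 14°, −sin 14°).
Cross product v₁ × v₂ gives the pole to the plane: n ∝ (0.510, -0.354, 0.633).
Dip δ = arctan(|n_h|/n_z) = arctan(0.621/0.633) = 44.5°.
Dip direction = atan2(0.510, -0.354) = 125° (azimuth of n's horizontal projection).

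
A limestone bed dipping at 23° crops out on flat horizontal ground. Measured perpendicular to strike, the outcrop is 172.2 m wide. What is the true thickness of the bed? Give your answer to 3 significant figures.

True thickness t = w · sin(dip) = 172.2 × sin 23°
t = 172.2 × 0.3907 = 67.284 m

67.3 m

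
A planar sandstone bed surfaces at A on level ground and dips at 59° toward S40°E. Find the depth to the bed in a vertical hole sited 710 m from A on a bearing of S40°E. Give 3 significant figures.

1180 m

The hole is directly down-dip from the outcrop, so the down-dip offset is 710 m.
Depth = down-dip offset × tan(dip) = 710.00 × tan 59° = 710.00 × 1.6643
Depth = 1181.64 m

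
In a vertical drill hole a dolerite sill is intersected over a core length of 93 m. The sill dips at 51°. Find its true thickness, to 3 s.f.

True thickness t = h · cos(dip) = 93 × cos 51°
t = 93 × 0.6293 = 58.527 m

58.5 m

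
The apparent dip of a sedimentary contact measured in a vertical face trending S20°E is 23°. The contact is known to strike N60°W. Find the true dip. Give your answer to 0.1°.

33.4°

β = acute angle between strike N60°W and section S20°E = 40°.
tan δ = tan α / sin β = tan 23° / sin 40° = 0.4245 / 0.6428 = 0.6604
true dip = arctan 0.6604 = 33.44°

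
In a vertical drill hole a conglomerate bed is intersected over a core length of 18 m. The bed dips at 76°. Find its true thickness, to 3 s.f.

4.35 m

True thickness t = h · cos(dip) = 18 × cos 76°
t = 18 × 0.2419 = 4.355 m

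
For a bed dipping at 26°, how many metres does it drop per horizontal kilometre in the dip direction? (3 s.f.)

drop per km = 1000 × tan 26° = 1000 × 0.4877

488 m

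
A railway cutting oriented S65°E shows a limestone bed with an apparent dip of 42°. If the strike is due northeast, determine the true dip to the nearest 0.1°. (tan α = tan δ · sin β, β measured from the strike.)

43.8°

The section is 70° from the strike.
tan δ = tan α / sin β = tan 42° / sin 70° = 0.9004 / 0.9397 = 0.9582
δ = arctan(0.9582) = 43.78°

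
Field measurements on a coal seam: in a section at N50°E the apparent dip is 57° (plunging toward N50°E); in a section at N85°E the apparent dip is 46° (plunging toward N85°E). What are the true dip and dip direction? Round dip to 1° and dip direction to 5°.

true dip 58°, dip direction 035°

Each apparent-dip line lies in the plane. As unit vectors (x east, y north, z up), v₁ plunges 57°→N50°E and v₂ plunges 46°→N85°E.
The plane normal is n = v₁ × v₂ ∝ (0.201, 0.280, 0.217).
tan δ = √(n_x²+n_y²)/n_z = 0.345/0.217, so δ = 57.8°.
Dip direction = atan2(0.201, 0.280) = 36° (azimuth of n's horizontal projection).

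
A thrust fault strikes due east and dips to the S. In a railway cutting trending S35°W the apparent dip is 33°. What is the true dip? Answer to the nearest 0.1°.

β = acute angle between strike due east and section S35°W = 55°.
tan(true dip) = tan 33° / sin 55° = 0.7928
δ = arctan(0.7928) = 38.41°

38.4°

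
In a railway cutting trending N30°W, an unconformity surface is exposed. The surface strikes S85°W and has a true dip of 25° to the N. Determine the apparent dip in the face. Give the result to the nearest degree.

The strike is S85°W and the section trends N30°W; the acute angle between them is β = 65°.
tan α = tan 25° × sin 65° = 0.4663 × 0.9063 = 0.4226
apparent dip = arctan 0.4226 = 22.91°

23°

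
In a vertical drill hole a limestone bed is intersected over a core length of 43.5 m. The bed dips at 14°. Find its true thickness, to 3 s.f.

42.2 m

True thickness t = h · cos(dip) = 43.5 × cos 14°
t = 43.5 × 0.9703 = 42.208 m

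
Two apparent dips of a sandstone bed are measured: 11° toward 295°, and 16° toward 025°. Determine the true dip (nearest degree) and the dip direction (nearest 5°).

true dip 19°, dip direction 350°

The two traces are lines in the plane: v₁ = (sin 295°·cos 11°, cos 295°·cos 11°, −sin 11°), v₂ = (sin 25°·cos 16°, cos 25°·cos 16°, −sin 16°).
The plane normal is n = v₁ × v₂ ∝ (-0.052, 0.323, 0.944).
True dip = arccos(n_z / |n|) = arccos(0.9449) = 19.1°.
Dip direction = azimuth of (n_x, n_y) = atan2(-0.052, 0.323) = 351°.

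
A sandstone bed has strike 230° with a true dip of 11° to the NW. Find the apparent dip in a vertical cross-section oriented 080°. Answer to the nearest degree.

6°

The section lies 30° from the strike.
tan(apparent dip) = tan 11° · sin 30° = 0.0972
α = arctan(0.0972) = 5.55°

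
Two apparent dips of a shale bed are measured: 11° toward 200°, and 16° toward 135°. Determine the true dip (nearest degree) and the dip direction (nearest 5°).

true dip 17°, dip direction 150°

Represent each trace as a vector plunging at its apparent dip toward its trend (east-north-up frame): v₁ = (-0.336, -0.922, -0.191), v₂ = (0.680, -0.680, -0.276).
The plane normal is n = v₁ × v₂ ∝ (0.125, -0.222, 0.855).
Dip δ = arctan(|n_h|/n_z) = arctan(0.255/0.855) = 16.6°.
The horizontal component of n points toward azimuth atan2(n_x, n_y) = 151°, the dip direction.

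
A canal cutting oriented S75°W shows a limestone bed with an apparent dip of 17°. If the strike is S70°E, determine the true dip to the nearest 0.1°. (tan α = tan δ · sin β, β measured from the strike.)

β = acute angle between strike S70°E and section S75°W = 35°.
tan δ = tan α / sin β = tan 17° / sin 35° = 0.3057 / 0.5736 = 0.5330
true dip = arctan 0.5330 = 28.06°

28.1°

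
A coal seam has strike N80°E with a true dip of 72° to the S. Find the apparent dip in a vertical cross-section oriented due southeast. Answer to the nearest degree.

68°

The strike is N80°E and the section trends due southeast; the acute angle between them is β = 55°.
tan(apparent dip) = tan 72° · sin 55° = 2.5211
α = arctan(2.5211) = 68.36°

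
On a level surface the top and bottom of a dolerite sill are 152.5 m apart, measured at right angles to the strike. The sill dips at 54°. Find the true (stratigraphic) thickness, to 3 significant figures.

123 m

True thickness t = w · sin(dip) = 152.5 × sin 54°
t = 152.5 × 0.8090 = 123.375 m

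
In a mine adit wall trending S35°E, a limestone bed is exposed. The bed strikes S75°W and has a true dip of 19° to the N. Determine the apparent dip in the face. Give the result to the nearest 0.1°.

17.9°

The strike is S75°W and the section trends S35°E; the acute angle between them is β = 70°.
tan(apparent dip) = tan 19° · sin 70° = 0.3236
α = arctan(0.3236) = 17.93°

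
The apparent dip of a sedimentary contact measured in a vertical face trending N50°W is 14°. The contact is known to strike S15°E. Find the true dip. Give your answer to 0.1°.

The section is 35° from the strike.
tan δ = tan α / sin β = tan 14° / sin 35° = 0.2493 / 0.5736 = 0.4347
δ = arctan(0.4347) = 23.49°

23.5°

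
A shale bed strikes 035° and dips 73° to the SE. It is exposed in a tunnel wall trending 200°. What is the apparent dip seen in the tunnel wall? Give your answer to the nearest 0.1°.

40.2°

The strike is 035° and the section trends 200°; the acute angle between them is β = 15°.
tan(apparent dip) = tan 73° · sin 15° = 0.8466
α = arctan(0.8466) = 40.25°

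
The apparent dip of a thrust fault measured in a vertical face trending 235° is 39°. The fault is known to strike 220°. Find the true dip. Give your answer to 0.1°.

72.3°

The section is 15° from the strike.
tan δ = tan α / sin β = tan 39° / sin 15° = 0.8098 / 0.2588 = 3.1288
δ = arctan(3.1288) = 72.28°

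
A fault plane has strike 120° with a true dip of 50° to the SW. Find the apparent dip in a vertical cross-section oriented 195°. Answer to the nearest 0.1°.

Angle between strike (120°) and section (195°): β = 75°.
tan(apparent dip) = tan 50° · sin 75° = 1.1511
apparent dip = arctan 1.1511 = 49.02°

49.0°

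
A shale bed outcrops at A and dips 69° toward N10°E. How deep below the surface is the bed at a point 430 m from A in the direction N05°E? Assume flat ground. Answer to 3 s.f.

1120 m

The hole lies 5° from the dip direction, so the down-dip offset is 430 × cos 5° = 428.36 m.
Depth = down-dip offset × tan(dip) = 428.36 × tan 69° = 428.36 × 2.6051
Depth = 1115.93 m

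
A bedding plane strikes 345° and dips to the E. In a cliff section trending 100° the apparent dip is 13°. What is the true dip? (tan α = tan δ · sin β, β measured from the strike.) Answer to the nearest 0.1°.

The section is 65° from the strike.
tan(true dip) = tan 13° / sin 65° = 0.2547
true dip = arctan 0.2547 = 14.29°

14.3°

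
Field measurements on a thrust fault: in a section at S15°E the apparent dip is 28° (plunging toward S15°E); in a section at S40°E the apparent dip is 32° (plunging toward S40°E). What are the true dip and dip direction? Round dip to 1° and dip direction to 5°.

Represent each trace as a vector plunging at its apparent dip toward its trend (east-north-up frame): v₁ = (0.229, -0.853, -0.469), v₂ = (0.545, -0.650, -0.530).
n = v₁ × v₂ = (0.147, -0.135, 0.316) (taken with n_z > 0).
True dip = arccos(n_z / |n|) = arccos(0.8460) = 32.2°.
Dip direction = atan2(0.147, -0.135) = 133° (azimuth of n's horizontal projection).

true dip 32°, dip direction 135°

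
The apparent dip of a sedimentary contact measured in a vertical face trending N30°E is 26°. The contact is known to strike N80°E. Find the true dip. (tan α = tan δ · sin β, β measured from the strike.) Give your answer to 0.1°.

The section is 50° from the strike.
tan(true dip) = tan 26° / sin 50° = 0.6367
δ = arctan(0.6367) = 32.48°

32.5°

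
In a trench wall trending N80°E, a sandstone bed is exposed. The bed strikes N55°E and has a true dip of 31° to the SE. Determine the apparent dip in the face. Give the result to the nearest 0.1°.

The section lies 25° from the strike.
tan α = tan 31° × sin 25° = 0.6009 × 0.4226 = 0.2539
α = arctan(0.2539) = 14.25°

14.2°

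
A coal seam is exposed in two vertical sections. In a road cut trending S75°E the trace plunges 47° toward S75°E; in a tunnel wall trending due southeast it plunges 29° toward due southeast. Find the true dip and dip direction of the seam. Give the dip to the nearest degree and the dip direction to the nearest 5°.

Represent each trace as a vector plunging at its apparent dip toward its trend (east-north-up frame): v₁ = (0.659, -0.177, -0.731), v₂ = (0.618, -0.618, -0.485).
Cross product v₁ × v₂ gives the pole to the plane: n ∝ (0.367, 0.133, 0.298).
Dip δ = arctan(|n_h|/n_z) = arctan(0.390/0.298) = 52.6°.
Dip direction = azimuth of (n_x, n_y) = atan2(0.367, 0.133) = 70°.

true dip 53°, dip direction 070°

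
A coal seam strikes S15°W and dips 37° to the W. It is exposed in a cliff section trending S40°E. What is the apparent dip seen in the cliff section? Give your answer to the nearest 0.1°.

31.7°

The section lies 55° from the strike.
tan α = tan 37° × sin 55° = 0.7536 × 0.8192 = 0.6173
α = arctan(0.6173) = 31.69°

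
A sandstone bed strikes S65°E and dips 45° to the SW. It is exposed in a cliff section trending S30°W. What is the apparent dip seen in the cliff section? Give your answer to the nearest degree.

45°

The section lies 85° from the strike.
tan(apparent dip) = tan 45° · sin 85° = 0.9962
apparent dip = arctan 0.9962 = 44.89°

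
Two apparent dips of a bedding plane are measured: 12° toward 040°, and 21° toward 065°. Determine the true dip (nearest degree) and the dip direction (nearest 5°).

Each apparent-dip line lies in the plane. As unit vectors (x east, y north, z up), v₁ plunges 12°→040° and v₂ plunges 21°→065°.
n = v₁ × v₂ = (0.186, -0.049, 0.386) (taken with n_z > 0).
True dip = arccos(n_z / |n|) = arccos(0.8945) = 26.6°.
Dip direction = azimuth of (n_x, n_y) = atan2(0.186, -0.049) = 105°.

true dip 27°, dip direction 105°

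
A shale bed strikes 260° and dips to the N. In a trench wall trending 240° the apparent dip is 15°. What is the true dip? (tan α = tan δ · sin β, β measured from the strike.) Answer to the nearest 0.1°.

β = acute angle between strike 260° and section 240° = 20°.
tan δ = tan α / sin β = tan 15° / sin 20° = 0.2679 / 0.3420 = 0.7834
true dip = arctan 0.7834 = 38.08°

38.1°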